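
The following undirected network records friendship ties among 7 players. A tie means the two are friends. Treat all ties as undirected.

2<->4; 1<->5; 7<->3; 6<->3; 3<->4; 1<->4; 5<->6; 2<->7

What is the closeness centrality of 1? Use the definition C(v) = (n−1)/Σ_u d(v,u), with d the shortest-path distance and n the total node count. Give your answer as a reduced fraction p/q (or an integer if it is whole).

6/11

Distances from 1: 2:2, 3:2, 4:1, 5:1, 6:2, 7:3. Sum = 11.
n = 7, so closeness = 6/11.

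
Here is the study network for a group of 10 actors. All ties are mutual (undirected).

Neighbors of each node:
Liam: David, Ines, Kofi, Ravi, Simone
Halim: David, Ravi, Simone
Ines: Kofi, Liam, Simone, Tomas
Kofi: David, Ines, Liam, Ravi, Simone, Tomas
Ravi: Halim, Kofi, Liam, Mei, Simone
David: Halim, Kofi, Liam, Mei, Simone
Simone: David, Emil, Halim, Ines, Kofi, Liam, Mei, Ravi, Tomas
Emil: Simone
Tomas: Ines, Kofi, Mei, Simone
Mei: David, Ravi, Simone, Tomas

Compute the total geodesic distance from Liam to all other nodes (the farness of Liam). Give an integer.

Distances from Liam: David:1, Emil:2, Halim:2, Ines:1, Kofi:1, Mei:2, Ravi:1, Simone:1, Tomas:2.
Sum = 1 + 2 + 2 + 1 + 1 + 2 + 1 + 1 + 2 = 13.

13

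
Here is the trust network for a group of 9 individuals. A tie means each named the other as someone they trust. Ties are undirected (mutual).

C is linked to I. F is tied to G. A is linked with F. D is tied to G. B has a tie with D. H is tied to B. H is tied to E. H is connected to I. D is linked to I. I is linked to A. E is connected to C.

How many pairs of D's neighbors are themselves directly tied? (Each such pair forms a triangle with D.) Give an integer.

0

D's neighbors are B, G, and I, but none of them are tied to each other, so no triangle contains D.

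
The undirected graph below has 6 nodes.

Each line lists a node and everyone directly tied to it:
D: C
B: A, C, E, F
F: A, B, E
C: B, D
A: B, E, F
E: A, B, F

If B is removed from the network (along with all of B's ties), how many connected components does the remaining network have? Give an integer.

2

Without B, the remaining ties split the others into: {A, E, F}; {C, D}.
That's 2 separate components.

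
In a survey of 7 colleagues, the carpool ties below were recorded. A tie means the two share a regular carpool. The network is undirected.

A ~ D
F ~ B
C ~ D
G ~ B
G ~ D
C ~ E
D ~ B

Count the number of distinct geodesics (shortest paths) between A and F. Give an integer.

1

The shortest distance is 3, and the only length-3 path is A–D–B–F. So there is exactly 1 shortest path.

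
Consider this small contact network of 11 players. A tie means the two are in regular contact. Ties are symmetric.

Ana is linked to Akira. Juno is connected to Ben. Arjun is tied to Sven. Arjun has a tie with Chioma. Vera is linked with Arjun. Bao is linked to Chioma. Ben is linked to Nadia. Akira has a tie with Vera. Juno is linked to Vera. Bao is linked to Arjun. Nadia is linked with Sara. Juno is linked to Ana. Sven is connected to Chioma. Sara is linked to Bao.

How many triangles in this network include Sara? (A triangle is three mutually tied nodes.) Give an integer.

0

Sara's neighbors are Bao and Nadia, but none of them are tied to each other, so no triangle contains Sara.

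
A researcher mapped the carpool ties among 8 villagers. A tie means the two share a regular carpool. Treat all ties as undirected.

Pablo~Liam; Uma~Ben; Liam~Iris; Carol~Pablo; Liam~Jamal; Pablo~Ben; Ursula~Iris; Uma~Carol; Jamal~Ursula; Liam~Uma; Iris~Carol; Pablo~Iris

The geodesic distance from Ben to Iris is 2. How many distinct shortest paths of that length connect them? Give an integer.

1

The shortest distance is 2, and the only length-2 path is Ben–Pablo–Iris. So there is exactly 1 shortest path.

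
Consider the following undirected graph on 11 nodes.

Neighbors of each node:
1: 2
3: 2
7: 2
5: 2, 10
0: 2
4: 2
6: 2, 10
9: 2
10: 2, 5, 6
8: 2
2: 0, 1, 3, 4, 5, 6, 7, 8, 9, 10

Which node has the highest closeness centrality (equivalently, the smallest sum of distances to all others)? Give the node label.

Farness (sum of distances to all others) for each node — 0:19, 1:19, 2:10, 3:19, 4:19, 5:18, 6:18, 7:19, 8:19, 9:19, 10:17.
The smallest farness is 10, for 2, so 2 has the highest closeness.

2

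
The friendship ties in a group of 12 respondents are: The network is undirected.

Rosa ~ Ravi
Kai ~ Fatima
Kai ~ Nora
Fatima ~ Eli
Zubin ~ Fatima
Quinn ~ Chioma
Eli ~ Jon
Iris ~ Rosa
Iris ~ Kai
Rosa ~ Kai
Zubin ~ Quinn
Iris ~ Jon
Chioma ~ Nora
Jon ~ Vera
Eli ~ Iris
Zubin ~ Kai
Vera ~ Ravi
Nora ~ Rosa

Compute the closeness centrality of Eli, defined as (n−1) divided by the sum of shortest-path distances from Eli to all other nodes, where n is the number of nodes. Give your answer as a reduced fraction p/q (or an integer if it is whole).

11/24

Distances from Eli: Chioma:4, Fatima:1, Iris:1, Jon:1, Kai:2, Nora:3, Quinn:3, Ravi:3, Rosa:2, Vera:2, Zubin:2. Sum = 24.
n = 12, so closeness = 11/24.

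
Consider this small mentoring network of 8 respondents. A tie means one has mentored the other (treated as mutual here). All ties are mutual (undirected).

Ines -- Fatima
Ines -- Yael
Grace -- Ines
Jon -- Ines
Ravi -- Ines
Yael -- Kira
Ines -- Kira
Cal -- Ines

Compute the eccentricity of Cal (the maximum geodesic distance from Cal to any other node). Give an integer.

Distances from Cal: Fatima:2, Grace:2, Ines:1, Jon:2, Kira:2, Ravi:2, Yael:2.
The largest is 2 (to Ravi, Jon, Yael, Fatima, Grace, and Kira), so the eccentricity of Cal is 2.

2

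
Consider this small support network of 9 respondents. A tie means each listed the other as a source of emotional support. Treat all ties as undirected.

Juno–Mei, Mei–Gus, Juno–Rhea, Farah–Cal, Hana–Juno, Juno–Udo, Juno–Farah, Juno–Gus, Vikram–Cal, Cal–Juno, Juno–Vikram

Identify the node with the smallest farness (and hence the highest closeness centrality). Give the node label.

Juno

Farness (sum of distances to all others) for each node — Cal:13, Farah:14, Gus:14, Hana:15, Juno:8, Mei:14, Rhea:15, Udo:15, Vikram:14.
The smallest farness is 8, for Juno, so Juno has the highest closeness.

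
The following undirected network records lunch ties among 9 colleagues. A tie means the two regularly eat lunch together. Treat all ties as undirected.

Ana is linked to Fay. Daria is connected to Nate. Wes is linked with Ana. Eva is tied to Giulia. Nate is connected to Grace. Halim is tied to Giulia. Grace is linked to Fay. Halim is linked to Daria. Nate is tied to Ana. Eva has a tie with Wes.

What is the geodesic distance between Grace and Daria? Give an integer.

2

One shortest route is Grace – Nate – Daria, which uses 2 edges, and Grace and Daria are not directly tied, so nothing shorter exists. So d(Grace,Daria) = 2.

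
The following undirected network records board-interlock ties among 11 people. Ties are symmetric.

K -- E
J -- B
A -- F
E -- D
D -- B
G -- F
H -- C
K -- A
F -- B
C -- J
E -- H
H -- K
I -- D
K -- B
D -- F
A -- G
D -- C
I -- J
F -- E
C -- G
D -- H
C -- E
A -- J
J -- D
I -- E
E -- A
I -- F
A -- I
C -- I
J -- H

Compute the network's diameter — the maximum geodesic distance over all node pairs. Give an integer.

Eccentricity of each node (its greatest distance to any other): A:2, B:2, C:2, D:2, E:2, F:2, G:2, H:2, I:2, J:2, K:2.
The maximum eccentricity is 2, realized for instance by the pair A–D via A – F – D. So the diameter is 2.

2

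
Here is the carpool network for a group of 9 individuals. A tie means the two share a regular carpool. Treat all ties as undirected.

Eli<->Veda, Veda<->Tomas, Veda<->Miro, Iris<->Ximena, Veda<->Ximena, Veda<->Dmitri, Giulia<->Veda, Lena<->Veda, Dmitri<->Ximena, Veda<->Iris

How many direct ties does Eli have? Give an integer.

1

Eli is directly tied to Veda. That is 1 neighbor, so the degree of Eli is 1.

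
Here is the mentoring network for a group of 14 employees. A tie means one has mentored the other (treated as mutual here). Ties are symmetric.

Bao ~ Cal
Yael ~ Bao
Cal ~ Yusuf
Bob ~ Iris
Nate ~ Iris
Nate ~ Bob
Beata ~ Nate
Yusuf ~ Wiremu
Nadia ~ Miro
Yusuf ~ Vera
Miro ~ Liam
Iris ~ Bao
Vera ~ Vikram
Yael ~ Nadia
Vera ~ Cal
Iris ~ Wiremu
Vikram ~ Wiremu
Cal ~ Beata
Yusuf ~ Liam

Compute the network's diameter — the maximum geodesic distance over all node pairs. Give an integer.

5

Eccentricity of each node (its greatest distance to any other): Bao:3, Beata:4, Bob:5, Cal:3, Iris:4, Liam:4, Miro:5, Nadia:5, Nate:5, Vera:4, Vikram:5, Wiremu:4, Yael:4, Yusuf:3.
The maximum eccentricity is 5, realized for instance by the pair Vikram–Nadia via Vikram – Wiremu – Yusuf – Liam – Miro – Nadia. So the diameter is 5.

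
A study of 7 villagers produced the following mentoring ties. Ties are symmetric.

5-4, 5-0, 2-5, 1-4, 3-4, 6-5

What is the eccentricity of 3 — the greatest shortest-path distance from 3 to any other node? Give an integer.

Distances from 3: 0:3, 1:2, 2:3, 4:1, 5:2, 6:3.
The largest is 3 (to 2, 6, and 0), so the eccentricity of 3 is 3.

3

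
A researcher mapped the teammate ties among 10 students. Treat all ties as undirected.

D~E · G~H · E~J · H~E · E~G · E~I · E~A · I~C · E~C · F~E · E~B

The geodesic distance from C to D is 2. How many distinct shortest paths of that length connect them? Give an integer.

1

The shortest distance is 2, and the only length-2 path is C–E–D. So there is exactly 1 shortest path.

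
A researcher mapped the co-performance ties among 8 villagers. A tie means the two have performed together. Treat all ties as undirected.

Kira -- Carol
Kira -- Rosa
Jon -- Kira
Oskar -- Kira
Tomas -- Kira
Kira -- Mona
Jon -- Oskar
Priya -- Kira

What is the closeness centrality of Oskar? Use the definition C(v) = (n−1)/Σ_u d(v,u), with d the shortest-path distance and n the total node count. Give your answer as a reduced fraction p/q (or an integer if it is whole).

Distances from Oskar: Carol:2, Jon:1, Kira:1, Mona:2, Priya:2, Rosa:2, Tomas:2. Sum = 12.
n = 8, so closeness = 7/12.

7/12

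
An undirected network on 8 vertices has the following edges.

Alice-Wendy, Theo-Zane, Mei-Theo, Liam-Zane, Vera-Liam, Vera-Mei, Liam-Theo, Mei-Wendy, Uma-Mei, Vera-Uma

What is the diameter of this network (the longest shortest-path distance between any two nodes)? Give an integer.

4

Eccentricity of each node (its greatest distance to any other): Alice:4, Liam:4, Mei:2, Theo:3, Uma:3, Vera:3, Wendy:3, Zane:4.
The maximum eccentricity is 4, realized for instance by the pair Liam–Alice via Liam – Theo – Mei – Wendy – Alice. So the diameter is 4.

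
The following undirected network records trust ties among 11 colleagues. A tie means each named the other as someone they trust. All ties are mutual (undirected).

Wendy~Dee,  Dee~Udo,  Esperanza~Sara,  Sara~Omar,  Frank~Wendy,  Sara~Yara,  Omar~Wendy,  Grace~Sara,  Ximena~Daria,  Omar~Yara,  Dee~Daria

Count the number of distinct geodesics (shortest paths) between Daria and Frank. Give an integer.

The shortest distance is 3, and the only length-3 path is Daria–Dee–Wendy–Frank. So there is exactly 1 shortest path.

1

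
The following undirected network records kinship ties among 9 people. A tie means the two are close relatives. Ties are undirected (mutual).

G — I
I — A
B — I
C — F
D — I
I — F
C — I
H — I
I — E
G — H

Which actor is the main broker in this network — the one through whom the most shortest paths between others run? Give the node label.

I

Unnormalized betweenness of each node: A:0, B:0, C:0, D:0, E:0, F:0, G:0, H:0, I:26.
I has the largest value, 26, making it the main broker — the node through which the most shortest paths run.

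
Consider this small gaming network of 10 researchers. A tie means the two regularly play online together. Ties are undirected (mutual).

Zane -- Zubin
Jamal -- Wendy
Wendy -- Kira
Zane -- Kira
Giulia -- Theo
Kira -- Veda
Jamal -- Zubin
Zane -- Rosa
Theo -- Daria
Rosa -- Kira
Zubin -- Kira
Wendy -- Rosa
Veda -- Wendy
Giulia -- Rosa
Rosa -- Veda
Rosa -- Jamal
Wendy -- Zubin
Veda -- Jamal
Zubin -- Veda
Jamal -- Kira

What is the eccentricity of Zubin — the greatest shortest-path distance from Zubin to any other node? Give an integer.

Distances from Zubin: Daria:5, Giulia:3, Jamal:1, Kira:1, Rosa:2, Theo:4, Veda:1, Wendy:1, Zane:1.
The largest is 5 (to Daria), so the eccentricity of Zubin is 5.

5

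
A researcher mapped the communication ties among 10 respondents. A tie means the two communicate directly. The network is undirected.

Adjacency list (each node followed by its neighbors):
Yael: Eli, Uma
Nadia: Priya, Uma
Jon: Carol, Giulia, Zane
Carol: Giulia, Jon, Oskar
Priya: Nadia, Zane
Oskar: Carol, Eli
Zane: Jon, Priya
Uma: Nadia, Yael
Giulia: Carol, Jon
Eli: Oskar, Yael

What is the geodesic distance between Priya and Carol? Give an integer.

3

One shortest route is Priya – Zane – Jon – Carol, which uses 3 edges, and at distance 2 from Priya we only reach {Jon, Uma}, which does not include Carol. So d(Priya,Carol) = 3.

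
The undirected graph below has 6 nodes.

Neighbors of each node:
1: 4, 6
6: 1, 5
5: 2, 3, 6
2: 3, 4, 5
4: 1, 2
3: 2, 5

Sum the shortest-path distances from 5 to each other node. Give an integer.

7

Distances from 5: 1:2, 2:1, 3:1, 4:2, 6:1.
Sum = 2 + 1 + 1 + 2 + 1 = 7.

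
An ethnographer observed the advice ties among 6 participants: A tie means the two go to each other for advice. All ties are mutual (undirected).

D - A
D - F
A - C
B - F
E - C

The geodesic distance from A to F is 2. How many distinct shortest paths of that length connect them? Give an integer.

1

The shortest distance is 2, and the only length-2 path is A–D–F. So there is exactly 1 shortest path.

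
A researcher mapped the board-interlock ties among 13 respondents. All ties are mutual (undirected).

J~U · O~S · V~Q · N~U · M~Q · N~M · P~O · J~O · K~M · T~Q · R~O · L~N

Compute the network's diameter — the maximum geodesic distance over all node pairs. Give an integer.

Eccentricity of each node (its greatest distance to any other): J:5, K:6, L:5, M:5, N:4, O:6, P:7, Q:6, R:7, S:7, T:7, U:4, V:7.
The maximum eccentricity is 7, realized for instance by the pair S–V via S – O – J – U – N – M – Q – V. So the diameter is 7.

7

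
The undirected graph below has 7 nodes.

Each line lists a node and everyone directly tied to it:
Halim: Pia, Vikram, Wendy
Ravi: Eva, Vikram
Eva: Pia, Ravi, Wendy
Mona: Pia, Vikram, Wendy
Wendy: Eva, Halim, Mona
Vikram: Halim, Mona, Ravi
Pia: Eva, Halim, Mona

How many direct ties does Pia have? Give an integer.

3

Pia is directly tied to Eva, Halim, and Mona. That is 3 neighbors, so the degree of Pia is 3.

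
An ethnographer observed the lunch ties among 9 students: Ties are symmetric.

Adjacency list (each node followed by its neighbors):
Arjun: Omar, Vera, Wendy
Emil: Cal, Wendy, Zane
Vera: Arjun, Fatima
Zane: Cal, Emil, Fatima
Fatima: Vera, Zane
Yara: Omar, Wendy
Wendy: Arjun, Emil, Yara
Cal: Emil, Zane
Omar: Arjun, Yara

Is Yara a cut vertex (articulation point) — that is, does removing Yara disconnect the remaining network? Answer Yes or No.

Even without Yara, every remaining node can still reach every other (the residual graph is connected), so Yara is not a cut vertex.

No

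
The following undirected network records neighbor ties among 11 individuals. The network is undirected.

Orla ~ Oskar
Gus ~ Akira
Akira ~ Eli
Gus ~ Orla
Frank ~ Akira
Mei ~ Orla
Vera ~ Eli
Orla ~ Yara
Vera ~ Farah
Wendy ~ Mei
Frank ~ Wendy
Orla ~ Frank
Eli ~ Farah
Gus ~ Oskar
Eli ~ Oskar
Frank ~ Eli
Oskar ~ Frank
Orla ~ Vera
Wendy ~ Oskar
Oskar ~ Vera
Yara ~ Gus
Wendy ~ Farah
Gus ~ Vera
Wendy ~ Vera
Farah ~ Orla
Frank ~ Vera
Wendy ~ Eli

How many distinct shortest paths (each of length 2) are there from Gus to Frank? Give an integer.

4

The shortest distance is 2. The length-2 paths are: Gus–Oskar–Frank; Gus–Vera–Frank; Gus–Akira–Frank; Gus–Orla–Frank.
That gives 4 distinct shortest paths.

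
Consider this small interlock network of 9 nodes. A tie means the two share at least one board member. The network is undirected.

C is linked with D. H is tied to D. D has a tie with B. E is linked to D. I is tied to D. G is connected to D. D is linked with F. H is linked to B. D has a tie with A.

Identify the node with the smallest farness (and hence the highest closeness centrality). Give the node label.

D

Farness (sum of distances to all others) for each node — A:15, B:14, C:15, D:8, E:15, F:15, G:15, H:14, I:15.
The smallest farness is 8, for D, so D has the highest closeness.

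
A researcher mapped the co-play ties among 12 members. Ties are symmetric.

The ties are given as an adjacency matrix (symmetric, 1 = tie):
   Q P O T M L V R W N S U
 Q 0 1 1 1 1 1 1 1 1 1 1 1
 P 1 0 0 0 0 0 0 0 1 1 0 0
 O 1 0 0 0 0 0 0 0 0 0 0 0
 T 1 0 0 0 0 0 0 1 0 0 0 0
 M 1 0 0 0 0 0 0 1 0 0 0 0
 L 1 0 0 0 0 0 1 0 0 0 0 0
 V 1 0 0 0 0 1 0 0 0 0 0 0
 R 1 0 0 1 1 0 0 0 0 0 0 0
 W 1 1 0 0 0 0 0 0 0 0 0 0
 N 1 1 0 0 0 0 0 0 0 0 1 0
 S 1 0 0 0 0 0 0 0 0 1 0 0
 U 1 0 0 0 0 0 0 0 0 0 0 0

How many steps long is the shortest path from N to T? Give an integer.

One shortest route is N – Q – T, which uses 2 edges, and N and T are not directly tied, so nothing shorter exists. So d(N,T) = 2.

2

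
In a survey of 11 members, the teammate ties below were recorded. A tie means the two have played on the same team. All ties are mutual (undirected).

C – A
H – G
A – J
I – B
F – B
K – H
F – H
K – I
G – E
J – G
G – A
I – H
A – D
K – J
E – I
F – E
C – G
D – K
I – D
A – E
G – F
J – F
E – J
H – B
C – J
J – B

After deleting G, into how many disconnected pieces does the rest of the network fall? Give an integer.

1

G's neighbors (A, C, E, F, H, and J) remain reachable from one another through other ties, so the rest of the network stays in one piece.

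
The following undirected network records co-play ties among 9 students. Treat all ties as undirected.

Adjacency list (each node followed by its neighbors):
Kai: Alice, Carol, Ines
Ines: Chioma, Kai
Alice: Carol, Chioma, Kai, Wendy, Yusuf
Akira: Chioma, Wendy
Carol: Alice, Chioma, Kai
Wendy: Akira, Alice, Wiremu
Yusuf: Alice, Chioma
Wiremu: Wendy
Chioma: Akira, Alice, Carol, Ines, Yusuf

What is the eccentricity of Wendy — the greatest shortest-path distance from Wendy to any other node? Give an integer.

3

Distances from Wendy: Akira:1, Alice:1, Carol:2, Chioma:2, Ines:3, Kai:2, Wiremu:1, Yusuf:2.
The largest is 3 (to Ines), so the eccentricity of Wendy is 3.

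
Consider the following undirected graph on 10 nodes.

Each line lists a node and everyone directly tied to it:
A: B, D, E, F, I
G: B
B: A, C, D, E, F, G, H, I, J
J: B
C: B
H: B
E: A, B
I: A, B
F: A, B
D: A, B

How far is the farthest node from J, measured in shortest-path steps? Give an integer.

2

Distances from J: A:2, B:1, C:2, D:2, E:2, F:2, G:2, H:2, I:2.
The largest is 2 (to I, E, D, C, A, F, G, and H), so the eccentricity of J is 2.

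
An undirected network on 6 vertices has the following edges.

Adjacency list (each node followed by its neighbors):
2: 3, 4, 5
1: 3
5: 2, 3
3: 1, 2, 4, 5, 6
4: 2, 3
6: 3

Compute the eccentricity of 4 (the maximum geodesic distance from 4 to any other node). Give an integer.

Distances from 4: 1:2, 2:1, 3:1, 5:2, 6:2.
The largest is 2 (to 6, 1, and 5), so the eccentricity of 4 is 2.

2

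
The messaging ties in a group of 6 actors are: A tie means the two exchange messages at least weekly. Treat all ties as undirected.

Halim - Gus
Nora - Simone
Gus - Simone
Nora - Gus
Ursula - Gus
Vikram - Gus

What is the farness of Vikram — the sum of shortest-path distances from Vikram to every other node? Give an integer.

Distances from Vikram: Gus:1, Halim:2, Nora:2, Simone:2, Ursula:2.
Sum = 1 + 2 + 2 + 2 + 2 = 9.

9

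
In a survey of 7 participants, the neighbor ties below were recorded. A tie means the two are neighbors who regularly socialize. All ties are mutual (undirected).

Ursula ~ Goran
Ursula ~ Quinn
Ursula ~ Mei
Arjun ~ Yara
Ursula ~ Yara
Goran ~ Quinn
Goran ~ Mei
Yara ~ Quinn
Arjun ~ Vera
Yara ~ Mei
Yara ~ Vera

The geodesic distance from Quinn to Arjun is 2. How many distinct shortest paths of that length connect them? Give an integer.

1

The shortest distance is 2, and the only length-2 path is Quinn–Yara–Arjun. So there is exactly 1 shortest path.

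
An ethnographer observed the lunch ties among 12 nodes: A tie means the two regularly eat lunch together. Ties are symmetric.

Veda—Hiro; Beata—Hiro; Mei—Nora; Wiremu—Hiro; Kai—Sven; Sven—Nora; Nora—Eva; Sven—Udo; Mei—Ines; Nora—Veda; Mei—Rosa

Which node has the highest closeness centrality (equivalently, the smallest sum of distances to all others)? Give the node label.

Farness (sum of distances to all others) for each node — Beata:40, Eva:30, Hiro:30, Ines:36, Kai:36, Mei:26, Nora:20, Rosa:36, Sven:26, Udo:36, Veda:24, Wiremu:40.
The smallest farness is 20, for Nora, so Nora has the highest closeness.

Nora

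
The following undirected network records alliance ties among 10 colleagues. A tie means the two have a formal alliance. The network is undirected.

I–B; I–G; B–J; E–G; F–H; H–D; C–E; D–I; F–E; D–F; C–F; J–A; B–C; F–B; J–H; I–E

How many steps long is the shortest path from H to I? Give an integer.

2

One shortest route is H – D – I, which uses 2 edges, and H and I are not directly tied, so nothing shorter exists. So d(H,I) = 2.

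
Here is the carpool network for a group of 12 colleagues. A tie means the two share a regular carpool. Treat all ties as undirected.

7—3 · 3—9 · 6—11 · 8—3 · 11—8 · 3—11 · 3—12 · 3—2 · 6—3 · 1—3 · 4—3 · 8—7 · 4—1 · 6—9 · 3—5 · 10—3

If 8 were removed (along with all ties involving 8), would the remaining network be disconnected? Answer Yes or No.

No

Even without 8, every remaining node can still reach every other (the residual graph is connected), so 8 is not a cut vertex.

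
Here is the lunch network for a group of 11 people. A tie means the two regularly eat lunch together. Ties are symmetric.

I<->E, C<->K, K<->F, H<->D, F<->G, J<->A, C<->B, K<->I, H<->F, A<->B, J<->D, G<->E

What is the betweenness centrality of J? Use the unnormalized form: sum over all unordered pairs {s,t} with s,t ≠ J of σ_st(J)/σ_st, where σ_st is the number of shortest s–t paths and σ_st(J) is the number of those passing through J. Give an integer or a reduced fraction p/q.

Pairs whose geodesics pass through J — C–D: 1/2; B–D: 1; B–H: 1/2; A–D: 1; A–H: 1; A–F: 1/2; A–G: 1/2.
All other pairs contribute 0.
Summing the contributions gives betweenness(J) = 5.

5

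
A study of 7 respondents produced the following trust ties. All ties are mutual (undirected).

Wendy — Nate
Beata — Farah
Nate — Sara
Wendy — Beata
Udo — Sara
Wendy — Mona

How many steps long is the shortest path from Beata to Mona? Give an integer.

One shortest route is Beata – Wendy – Mona, which uses 2 edges, and Beata and Mona are not directly tied, so nothing shorter exists. So d(Beata,Mona) = 2.

2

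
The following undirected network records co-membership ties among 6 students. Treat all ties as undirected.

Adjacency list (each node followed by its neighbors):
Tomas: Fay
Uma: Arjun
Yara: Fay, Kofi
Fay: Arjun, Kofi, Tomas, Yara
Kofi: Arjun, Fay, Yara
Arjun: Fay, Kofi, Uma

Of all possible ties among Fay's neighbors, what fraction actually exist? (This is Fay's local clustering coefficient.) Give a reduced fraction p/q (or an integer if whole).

Fay's neighbors: Arjun, Kofi, Tomas, and Yara (k = 4).
Possible neighbor pairs: C(4,2) = 6. Edges among them: Arjun–Kofi, Kofi–Yara → e = 2.
Clustering(Fay) = 2/6 = 1/3.

1/3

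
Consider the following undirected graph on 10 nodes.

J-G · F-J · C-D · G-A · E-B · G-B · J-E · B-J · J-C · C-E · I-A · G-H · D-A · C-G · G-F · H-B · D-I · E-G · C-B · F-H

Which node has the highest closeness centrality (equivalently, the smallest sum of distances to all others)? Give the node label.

Farness (sum of distances to all others) for each node — A:15, B:14, C:13, D:17, E:15, F:17, G:11, H:17, I:21, J:14.
The smallest farness is 11, for G, so G has the highest closeness.

G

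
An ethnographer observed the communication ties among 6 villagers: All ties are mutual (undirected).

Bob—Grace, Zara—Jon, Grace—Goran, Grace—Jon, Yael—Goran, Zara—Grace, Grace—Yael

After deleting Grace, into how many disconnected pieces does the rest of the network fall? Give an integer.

3

Without Grace, the remaining ties split the others into: {Jon, Zara}; {Bob}; {Goran, Yael}.
That's 3 separate components.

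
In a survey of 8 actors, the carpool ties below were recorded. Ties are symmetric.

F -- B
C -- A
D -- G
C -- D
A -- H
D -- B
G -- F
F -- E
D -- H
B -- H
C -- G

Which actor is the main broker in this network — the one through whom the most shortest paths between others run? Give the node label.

F

Unnormalized betweenness of each node: A:1/2, B:4, C:5/2, D:3, E:0, F:13/2, G:4, H:5/2.
F has the largest value, 13/2, making it the main broker — the node through which the most shortest paths run.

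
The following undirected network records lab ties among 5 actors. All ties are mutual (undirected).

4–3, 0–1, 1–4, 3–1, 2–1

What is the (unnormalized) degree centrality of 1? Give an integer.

1 is directly tied to 0, 2, 3, and 4. That is 4 neighbors, so the degree of 1 is 4.

4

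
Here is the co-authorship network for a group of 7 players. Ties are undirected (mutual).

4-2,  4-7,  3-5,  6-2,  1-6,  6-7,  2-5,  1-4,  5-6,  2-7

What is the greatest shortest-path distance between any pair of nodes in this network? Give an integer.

Eccentricity of each node (its greatest distance to any other): 1:3, 2:2, 3:3, 4:3, 5:2, 6:2, 7:3.
The maximum eccentricity is 3, realized for instance by the pair 3–7 via 3 – 5 – 6 – 7. So the diameter is 3.

3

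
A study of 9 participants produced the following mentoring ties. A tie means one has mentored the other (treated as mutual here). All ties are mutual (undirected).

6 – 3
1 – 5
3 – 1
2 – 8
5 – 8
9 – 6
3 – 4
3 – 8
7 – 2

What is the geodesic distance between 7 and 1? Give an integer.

One shortest route is 7 – 2 – 8 – 3 – 1, which uses 4 edges, and at distance 3 from 7 we only reach {3, 5}, which does not include 1. So d(7,1) = 4.

4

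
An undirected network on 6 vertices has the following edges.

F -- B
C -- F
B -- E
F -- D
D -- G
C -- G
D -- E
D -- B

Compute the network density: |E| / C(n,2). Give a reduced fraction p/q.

8/15

There are 8 edges and 6 nodes, so the maximum possible is C(6,2) = 15.
Density = 8/15.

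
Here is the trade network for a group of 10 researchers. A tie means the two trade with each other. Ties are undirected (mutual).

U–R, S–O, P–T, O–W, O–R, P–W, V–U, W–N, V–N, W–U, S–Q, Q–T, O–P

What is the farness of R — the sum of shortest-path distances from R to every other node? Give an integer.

19

Distances from R: N:3, O:1, P:2, Q:3, S:2, T:3, U:1, V:2, W:2.
Sum = 3 + 1 + 2 + 3 + 2 + 3 + 1 + 2 + 2 = 19.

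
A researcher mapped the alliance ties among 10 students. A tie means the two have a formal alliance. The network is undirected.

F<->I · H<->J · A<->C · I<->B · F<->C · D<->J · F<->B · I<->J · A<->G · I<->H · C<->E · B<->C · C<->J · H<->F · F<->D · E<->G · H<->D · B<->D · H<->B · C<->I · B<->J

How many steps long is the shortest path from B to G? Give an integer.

3

One shortest route is B – C – E – G, which uses 3 edges, and at distance 2 from B we only reach {A, E}, which does not include G. So d(B,G) = 3.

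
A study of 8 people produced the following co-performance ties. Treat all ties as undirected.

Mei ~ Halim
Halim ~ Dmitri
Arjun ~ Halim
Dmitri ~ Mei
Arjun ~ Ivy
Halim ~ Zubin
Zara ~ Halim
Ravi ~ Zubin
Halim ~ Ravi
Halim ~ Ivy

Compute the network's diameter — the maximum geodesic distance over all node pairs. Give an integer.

2

Eccentricity of each node (its greatest distance to any other): Arjun:2, Dmitri:2, Halim:1, Ivy:2, Mei:2, Ravi:2, Zara:2, Zubin:2.
The maximum eccentricity is 2, realized for instance by the pair Zara–Zubin via Zara – Halim – Zubin. So the diameter is 2.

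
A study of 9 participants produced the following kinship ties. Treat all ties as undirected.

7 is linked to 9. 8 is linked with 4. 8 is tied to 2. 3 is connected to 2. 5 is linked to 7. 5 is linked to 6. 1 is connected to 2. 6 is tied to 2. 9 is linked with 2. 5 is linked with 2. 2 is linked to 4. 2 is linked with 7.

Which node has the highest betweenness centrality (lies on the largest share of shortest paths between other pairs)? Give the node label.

Unnormalized betweenness of each node: 1:0, 2:23, 3:0, 4:0, 5:1/2, 6:0, 7:1/2, 8:0, 9:0.
2 has the largest value, 23, making it the main broker — the node through which the most shortest paths run.

2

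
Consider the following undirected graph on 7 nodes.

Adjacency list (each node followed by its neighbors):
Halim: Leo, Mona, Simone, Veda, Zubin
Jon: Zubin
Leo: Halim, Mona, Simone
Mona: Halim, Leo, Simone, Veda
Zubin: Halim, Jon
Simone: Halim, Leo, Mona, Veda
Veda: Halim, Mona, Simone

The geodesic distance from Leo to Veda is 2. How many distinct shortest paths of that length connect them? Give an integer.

3

The shortest distance is 2. The length-2 paths are: Leo–Halim–Veda; Leo–Simone–Veda; Leo–Mona–Veda.
That gives 3 distinct shortest paths.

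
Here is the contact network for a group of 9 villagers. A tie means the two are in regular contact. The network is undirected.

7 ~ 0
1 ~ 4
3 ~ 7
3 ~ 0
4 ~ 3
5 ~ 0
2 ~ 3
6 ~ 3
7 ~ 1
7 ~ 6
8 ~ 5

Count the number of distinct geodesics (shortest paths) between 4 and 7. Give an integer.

2

The shortest distance is 2. The length-2 paths are: 4–3–7; 4–1–7.
That gives 2 distinct shortest paths.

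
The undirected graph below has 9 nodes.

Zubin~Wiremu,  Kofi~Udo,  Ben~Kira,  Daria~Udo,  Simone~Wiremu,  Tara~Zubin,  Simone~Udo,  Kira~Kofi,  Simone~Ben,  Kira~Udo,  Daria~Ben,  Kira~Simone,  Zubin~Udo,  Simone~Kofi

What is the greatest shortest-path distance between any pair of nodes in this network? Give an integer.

Eccentricity of each node (its greatest distance to any other): Ben:4, Daria:3, Kira:3, Kofi:3, Simone:3, Tara:4, Udo:2, Wiremu:3, Zubin:3.
The maximum eccentricity is 4, realized for instance by the pair Tara–Ben via Tara – Zubin – Udo – Kira – Ben. So the diameter is 4.

4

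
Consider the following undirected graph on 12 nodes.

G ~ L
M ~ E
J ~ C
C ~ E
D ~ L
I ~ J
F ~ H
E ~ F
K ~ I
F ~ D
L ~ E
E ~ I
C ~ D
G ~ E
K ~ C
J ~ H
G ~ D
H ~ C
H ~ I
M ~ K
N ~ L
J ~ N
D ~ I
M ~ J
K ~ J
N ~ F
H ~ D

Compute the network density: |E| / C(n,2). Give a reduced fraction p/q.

9/22

There are 27 edges and 12 nodes, so the maximum possible is C(12,2) = 66.
Density = 27/66 = 9/22.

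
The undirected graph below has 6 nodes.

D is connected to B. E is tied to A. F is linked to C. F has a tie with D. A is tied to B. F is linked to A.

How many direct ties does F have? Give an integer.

F is directly tied to A, C, and D. That is 3 neighbors, so the degree of F is 3.

3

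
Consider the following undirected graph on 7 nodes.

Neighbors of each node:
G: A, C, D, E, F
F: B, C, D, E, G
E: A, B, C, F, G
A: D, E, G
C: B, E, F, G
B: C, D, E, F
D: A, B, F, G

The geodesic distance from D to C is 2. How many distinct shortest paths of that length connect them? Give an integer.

The shortest distance is 2. The length-2 paths are: D–B–C; D–F–C; D–G–C.
That gives 3 distinct shortest paths.

3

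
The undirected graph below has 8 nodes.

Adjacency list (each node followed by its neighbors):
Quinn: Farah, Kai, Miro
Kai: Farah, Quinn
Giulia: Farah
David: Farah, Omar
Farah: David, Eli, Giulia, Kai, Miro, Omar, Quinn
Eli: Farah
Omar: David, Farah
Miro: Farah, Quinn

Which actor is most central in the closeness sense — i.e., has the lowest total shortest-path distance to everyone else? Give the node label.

Farness (sum of distances to all others) for each node — David:12, Eli:13, Farah:7, Giulia:13, Kai:12, Miro:12, Omar:12, Quinn:11.
The smallest farness is 7, for Farah, so Farah has the highest closeness.

Farah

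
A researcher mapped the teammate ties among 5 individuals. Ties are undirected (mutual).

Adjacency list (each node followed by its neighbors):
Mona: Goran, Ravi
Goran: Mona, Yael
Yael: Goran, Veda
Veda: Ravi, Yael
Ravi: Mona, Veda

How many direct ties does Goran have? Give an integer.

2

Goran is directly tied to Mona and Yael. That is 2 neighbors, so the degree of Goran is 2.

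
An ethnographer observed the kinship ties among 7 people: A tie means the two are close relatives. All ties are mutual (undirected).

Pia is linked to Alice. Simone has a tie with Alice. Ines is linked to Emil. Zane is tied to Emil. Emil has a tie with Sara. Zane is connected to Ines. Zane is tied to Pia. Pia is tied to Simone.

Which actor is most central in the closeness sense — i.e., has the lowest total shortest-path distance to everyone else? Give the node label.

Farness (sum of distances to all others) for each node — Alice:14, Emil:11, Ines:12, Pia:10, Sara:16, Simone:14, Zane:9.
The smallest farness is 9, for Zane, so Zane has the highest closeness.

Zane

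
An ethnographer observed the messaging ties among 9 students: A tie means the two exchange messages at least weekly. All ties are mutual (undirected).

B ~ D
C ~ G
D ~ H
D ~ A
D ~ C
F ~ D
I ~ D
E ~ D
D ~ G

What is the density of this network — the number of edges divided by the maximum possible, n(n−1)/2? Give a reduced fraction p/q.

There are 9 edges and 9 nodes, so the maximum possible is C(9,2) = 36.
Density = 9/36 = 1/4.

1/4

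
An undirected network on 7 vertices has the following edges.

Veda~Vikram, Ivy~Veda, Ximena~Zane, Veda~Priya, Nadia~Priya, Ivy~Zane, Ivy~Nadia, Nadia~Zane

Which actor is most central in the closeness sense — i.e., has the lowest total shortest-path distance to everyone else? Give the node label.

Farness (sum of distances to all others) for each node — Ivy:9, Nadia:10, Priya:11, Veda:10, Vikram:15, Ximena:15, Zane:10.
The smallest farness is 9, for Ivy, so Ivy has the highest closeness.

Ivy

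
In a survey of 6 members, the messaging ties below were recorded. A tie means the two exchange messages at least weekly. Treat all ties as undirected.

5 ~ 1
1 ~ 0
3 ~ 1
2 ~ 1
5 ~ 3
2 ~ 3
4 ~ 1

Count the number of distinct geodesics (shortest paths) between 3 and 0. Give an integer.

1

The shortest distance is 2, and the only length-2 path is 3–1–0. So there is exactly 1 shortest path.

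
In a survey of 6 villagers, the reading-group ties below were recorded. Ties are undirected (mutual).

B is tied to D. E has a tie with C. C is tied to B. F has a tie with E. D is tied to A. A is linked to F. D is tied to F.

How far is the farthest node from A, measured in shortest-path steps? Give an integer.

Distances from A: B:2, C:3, D:1, E:2, F:1.
The largest is 3 (to C), so the eccentricity of A is 3.

3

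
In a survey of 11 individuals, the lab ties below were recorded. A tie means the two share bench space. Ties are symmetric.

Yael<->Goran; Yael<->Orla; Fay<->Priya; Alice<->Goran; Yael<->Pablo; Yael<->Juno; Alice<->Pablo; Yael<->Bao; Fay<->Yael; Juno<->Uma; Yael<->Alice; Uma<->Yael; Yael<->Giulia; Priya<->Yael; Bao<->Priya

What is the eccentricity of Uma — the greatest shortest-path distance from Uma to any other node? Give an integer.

Distances from Uma: Alice:2, Bao:2, Fay:2, Giulia:2, Goran:2, Juno:1, Orla:2, Pablo:2, Priya:2, Yael:1.
The largest is 2 (to Pablo, Fay, Bao, Orla, Goran, Priya, Giulia, and Alice), so the eccentricity of Uma is 2.

2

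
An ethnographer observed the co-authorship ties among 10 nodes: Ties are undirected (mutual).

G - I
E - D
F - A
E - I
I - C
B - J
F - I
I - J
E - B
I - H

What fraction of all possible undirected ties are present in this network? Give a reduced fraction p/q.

2/9

There are 10 edges and 10 nodes, so the maximum possible is C(10,2) = 45.
Density = 10/45 = 2/9.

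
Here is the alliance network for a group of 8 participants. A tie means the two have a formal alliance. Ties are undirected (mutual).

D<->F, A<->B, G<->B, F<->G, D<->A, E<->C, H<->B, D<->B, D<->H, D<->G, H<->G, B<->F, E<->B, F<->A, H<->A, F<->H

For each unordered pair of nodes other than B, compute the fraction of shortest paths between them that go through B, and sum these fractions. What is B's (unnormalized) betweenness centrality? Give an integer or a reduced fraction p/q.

41/4

Pairs whose geodesics pass through B — A–G: 1/4; A–E: 1; A–C: 1; F–E: 1; F–C: 1; G–E: 1; G–C: 1; H–E: 1; H–C: 1; D–E: 1; D–C: 1.
All other pairs contribute 0.
Summing the contributions gives betweenness(B) = 41/4.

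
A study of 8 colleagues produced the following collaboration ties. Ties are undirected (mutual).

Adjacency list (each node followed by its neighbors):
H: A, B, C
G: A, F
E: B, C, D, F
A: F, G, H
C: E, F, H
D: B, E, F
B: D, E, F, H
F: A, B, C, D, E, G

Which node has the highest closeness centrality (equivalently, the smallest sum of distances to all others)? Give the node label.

Farness (sum of distances to all others) for each node — A:11, B:10, C:11, D:11, E:10, F:8, G:12, H:11.
The smallest farness is 8, for F, so F has the highest closeness.

F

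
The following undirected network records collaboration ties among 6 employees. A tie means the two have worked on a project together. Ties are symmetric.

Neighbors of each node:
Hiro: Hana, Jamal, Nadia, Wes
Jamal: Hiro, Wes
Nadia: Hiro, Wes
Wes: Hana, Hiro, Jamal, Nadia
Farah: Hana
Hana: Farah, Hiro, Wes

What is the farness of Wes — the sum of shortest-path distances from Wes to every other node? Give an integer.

Distances from Wes: Farah:2, Hana:1, Hiro:1, Jamal:1, Nadia:1.
Sum = 2 + 1 + 1 + 1 + 1 = 6.

6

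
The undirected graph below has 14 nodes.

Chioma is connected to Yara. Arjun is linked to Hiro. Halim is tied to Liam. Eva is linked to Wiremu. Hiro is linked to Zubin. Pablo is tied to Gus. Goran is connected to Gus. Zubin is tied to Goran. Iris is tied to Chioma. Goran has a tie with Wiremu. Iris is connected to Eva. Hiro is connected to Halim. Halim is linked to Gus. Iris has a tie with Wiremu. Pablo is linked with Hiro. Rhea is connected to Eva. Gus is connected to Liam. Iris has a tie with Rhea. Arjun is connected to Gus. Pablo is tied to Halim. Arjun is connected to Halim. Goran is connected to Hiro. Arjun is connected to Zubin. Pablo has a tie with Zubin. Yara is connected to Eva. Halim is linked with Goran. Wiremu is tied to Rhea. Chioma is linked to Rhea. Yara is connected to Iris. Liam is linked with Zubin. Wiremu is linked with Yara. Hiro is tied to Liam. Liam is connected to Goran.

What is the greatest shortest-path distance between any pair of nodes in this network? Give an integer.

5

Eccentricity of each node (its greatest distance to any other): Arjun:5, Chioma:5, Eva:4, Goran:3, Gus:4, Halim:4, Hiro:4, Iris:4, Liam:4, Pablo:5, Rhea:4, Wiremu:3, Yara:4, Zubin:4.
The maximum eccentricity is 5, realized for instance by the pair Pablo–Chioma via Pablo – Gus – Goran – Wiremu – Iris – Chioma. So the diameter is 5.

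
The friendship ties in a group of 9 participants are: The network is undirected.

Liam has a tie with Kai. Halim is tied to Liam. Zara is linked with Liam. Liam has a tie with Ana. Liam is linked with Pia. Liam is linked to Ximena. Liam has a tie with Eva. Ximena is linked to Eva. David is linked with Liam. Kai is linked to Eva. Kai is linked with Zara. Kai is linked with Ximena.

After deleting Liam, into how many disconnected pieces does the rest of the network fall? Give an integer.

5

Without Liam, the remaining ties split the others into: {Eva, Kai, Ximena, Zara}; {Pia}; {David}; {Halim}; {Ana}.
That's 5 separate components.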